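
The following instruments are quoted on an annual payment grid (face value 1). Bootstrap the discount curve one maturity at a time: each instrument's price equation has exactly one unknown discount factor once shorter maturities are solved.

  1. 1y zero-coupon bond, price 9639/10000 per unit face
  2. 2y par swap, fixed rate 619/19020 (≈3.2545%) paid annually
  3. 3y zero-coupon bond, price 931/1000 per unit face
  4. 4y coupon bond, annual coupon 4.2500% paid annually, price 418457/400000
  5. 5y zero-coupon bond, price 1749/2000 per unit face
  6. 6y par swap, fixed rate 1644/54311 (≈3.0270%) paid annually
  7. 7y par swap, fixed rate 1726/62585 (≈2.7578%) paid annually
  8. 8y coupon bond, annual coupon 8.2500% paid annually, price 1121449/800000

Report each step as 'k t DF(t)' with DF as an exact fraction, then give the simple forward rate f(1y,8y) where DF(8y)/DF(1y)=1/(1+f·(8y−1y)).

step 1 [1y] zero: DF = P = 9639/10000 ≈ 0.963900
step 2 [2y] swap r/1=619/19020: DF=(1 − 619/19020·(0.963900))/(1+619/19020) = 9381/10000 ≈ 0.938100
step 3 [3y] zero: DF = P = 931/1000 ≈ 0.931000
step 4 [4y] bond c/1=17/400: DF=(418457/400000 − 17/400·(0.963900+0.938100+0.931000))/(1+17/400) = 111/125 ≈ 0.888000
step 5 [5y] zero: DF = P = 1749/2000 ≈ 0.874500
step 6 [6y] swap r/1=1644/54311: DF=(1 − 1644/54311·(0.963900+0.938100+0.931000+0.888000+0.874500))/(1+1644/54311) = 2089/2500 ≈ 0.835600
step 7 [7y] swap r/1=1726/62585: DF=(1 − 1726/62585·(0.963900+0.938100+0.931000+0.888000+0.874500+0.835600))/(1+1726/62585) = 4137/5000 ≈ 0.827400
step 8 [8y] bond c/1=33/400: DF=(1121449/800000 − 33/400·(0.963900+0.938100+0.931000+0.888000+0.874500+0.835600+0.827400))/(1+33/400) = 409/500 ≈ 0.818000

1 1 9639/10000
2 2 9381/10000
3 3 931/1000
4 4 111/125
5 5 1749/2000
6 6 2089/2500
7 7 4137/5000
8 8 409/500
f(1y,8y) = ((9639/10000)/(409/500) − 1)/(7) = 1459/57260 ≈ 2.5480%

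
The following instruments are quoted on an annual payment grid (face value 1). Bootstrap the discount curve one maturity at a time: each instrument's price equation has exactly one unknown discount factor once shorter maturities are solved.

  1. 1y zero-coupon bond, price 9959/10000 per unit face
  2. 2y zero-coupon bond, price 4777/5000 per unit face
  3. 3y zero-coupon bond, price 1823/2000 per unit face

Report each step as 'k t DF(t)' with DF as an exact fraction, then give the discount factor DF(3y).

1 1 9959/10000
2 2 4777/5000
3 3 1823/2000
DF(3y) = 1823/2000 ≈ 0.911500

step 1 [1y] zero: DF = P = 9959/10000 ≈ 0.995900
step 2 [2y] zero: DF = P = 4777/5000 ≈ 0.955400
step 3 [3y] zero: DF = P = 1823/2000 ≈ 0.911500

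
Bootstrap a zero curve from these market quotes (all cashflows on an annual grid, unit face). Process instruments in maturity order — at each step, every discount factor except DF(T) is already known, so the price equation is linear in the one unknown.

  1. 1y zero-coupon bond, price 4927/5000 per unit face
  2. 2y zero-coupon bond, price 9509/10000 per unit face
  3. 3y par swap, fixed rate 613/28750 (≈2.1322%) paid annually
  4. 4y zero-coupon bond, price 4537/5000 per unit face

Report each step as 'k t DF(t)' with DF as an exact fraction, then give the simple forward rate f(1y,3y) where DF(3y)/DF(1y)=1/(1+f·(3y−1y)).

step 1 [1y] zero: DF = P = 4927/5000 ≈ 0.985400
step 2 [2y] zero: DF = P = 9509/10000 ≈ 0.950900
step 3 [3y] swap r/1=613/28750: DF=(1 − 613/28750·(0.985400+0.950900))/(1+613/28750) = 9387/10000 ≈ 0.938700
step 4 [4y] zero: DF = P = 4537/5000 ≈ 0.907400

1 1 4927/5000
2 2 9509/10000
3 3 9387/10000
4 4 4537/5000
f(1y,3y) = ((4927/5000)/(9387/10000) − 1)/(2) = 467/18774 ≈ 2.4875%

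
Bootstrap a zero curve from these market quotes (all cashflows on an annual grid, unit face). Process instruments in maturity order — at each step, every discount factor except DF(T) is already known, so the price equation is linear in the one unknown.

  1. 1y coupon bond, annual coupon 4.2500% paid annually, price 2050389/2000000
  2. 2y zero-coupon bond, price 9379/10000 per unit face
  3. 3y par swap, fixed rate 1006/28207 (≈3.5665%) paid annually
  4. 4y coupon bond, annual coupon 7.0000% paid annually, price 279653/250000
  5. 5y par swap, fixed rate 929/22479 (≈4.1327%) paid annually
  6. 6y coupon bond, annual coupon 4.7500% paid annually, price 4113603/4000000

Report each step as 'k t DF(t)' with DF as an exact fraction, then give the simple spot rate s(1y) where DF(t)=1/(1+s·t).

step 1 [1y] bond c/1=17/400: DF=(2050389/2000000 − 17/400·(0))/(1+17/400) = 4917/5000 ≈ 0.983400
step 2 [2y] zero: DF = P = 9379/10000 ≈ 0.937900
step 3 [3y] swap r/1=1006/28207: DF=(1 − 1006/28207·(0.983400+0.937900))/(1+1006/28207) = 4497/5000 ≈ 0.899400
step 4 [4y] bond c/1=7/100: DF=(279653/250000 − 7/100·(0.983400+0.937900+0.899400))/(1+7/100) = 8609/10000 ≈ 0.860900
step 5 [5y] swap r/1=929/22479: DF=(1 − 929/22479·(0.983400+0.937900+0.899400+0.860900))/(1+929/22479) = 4071/5000 ≈ 0.814200
step 6 [6y] bond c/1=19/400: DF=(4113603/4000000 − 19/400·(0.983400+0.937900+0.899400+0.860900+0.814200))/(1+19/400) = 7779/10000 ≈ 0.777900

1 1 4917/5000
2 2 9379/10000
3 3 4497/5000
4 4 8609/10000
5 5 4071/5000
6 6 7779/10000
s(1y) = (1/(4917/5000) − 1)/(1) = 83/4917 ≈ 1.6880%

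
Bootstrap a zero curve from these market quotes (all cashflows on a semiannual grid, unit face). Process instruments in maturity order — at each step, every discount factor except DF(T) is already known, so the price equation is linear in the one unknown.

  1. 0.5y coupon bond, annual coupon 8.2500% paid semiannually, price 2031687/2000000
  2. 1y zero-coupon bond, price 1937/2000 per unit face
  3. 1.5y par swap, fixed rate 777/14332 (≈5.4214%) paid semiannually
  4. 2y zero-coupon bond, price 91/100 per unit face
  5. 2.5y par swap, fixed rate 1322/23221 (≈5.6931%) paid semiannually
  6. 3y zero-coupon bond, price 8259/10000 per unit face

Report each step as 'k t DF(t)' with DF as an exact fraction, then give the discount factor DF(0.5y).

1 1/2 2439/2500
2 1 1937/2000
3 3/2 9223/10000
4 2 91/100
5 5/2 4339/5000
6 3 8259/10000
DF(0.5y) = 2439/2500 ≈ 0.975600

step 1 [0.5y] bond c/2=33/800: DF=(2031687/2000000 − 33/800·(0))/(1+33/800) = 2439/2500 ≈ 0.975600
step 2 [1y] zero: DF = P = 1937/2000 ≈ 0.968500
step 3 [1.5y] swap r/2=777/28664: DF=(1 − 777/28664·(0.975600+0.968500))/(1+777/28664) = 9223/10000 ≈ 0.922300
step 4 [2y] zero: DF = P = 91/100 ≈ 0.910000
step 5 [2.5y] swap r/2=661/23221: DF=(1 − 661/23221·(0.975600+0.968500+0.922300+0.910000))/(1+661/23221) = 4339/5000 ≈ 0.867800
step 6 [3y] zero: DF = P = 8259/10000 ≈ 0.825900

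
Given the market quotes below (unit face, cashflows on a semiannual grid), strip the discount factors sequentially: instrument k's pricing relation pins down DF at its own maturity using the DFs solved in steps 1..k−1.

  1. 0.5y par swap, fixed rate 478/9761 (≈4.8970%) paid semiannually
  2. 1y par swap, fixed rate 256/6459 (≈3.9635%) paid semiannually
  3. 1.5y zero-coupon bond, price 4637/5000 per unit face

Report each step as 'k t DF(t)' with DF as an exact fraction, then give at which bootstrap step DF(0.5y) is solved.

1 1/2 9761/10000
2 1 601/625
3 3/2 4637/5000
DF(0.5y) is solved at step 1

step 1 [0.5y] swap r/2=239/9761: DF=(1 − 239/9761·(0))/(1+239/9761) = 9761/10000 ≈ 0.976100
step 2 [1y] swap r/2=128/6459: DF=(1 − 128/6459·(0.976100))/(1+128/6459) = 601/625 ≈ 0.961600
step 3 [1.5y] zero: DF = P = 4637/5000 ≈ 0.927400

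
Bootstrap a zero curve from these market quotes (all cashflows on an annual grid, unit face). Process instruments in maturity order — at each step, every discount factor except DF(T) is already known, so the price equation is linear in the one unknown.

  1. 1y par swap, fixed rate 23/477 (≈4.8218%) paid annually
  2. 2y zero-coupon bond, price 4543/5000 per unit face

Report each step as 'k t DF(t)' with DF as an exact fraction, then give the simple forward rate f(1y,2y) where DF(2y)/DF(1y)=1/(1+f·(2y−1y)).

1 1 477/500
2 2 4543/5000
f(1y,2y) = ((477/500)/(4543/5000) − 1)/(1) = 227/4543 ≈ 4.9967%

step 1 [1y] swap r/1=23/477: DF=(1 − 23/477·(0))/(1+23/477) = 477/500 ≈ 0.954000
step 2 [2y] zero: DF = P = 4543/5000 ≈ 0.908600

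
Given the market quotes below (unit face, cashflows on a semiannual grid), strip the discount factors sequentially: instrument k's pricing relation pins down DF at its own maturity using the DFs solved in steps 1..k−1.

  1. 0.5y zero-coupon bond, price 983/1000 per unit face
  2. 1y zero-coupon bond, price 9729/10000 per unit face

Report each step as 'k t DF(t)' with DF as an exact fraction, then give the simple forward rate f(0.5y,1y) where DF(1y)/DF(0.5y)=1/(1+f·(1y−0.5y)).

1 1/2 983/1000
2 1 9729/10000
f(0.5y,1y) = ((983/1000)/(9729/10000) − 1)/(1/2) = 202/9729 ≈ 2.0763%

step 1 [0.5y] zero: DF = P = 983/1000 ≈ 0.983000
step 2 [1y] zero: DF = P = 9729/10000 ≈ 0.972900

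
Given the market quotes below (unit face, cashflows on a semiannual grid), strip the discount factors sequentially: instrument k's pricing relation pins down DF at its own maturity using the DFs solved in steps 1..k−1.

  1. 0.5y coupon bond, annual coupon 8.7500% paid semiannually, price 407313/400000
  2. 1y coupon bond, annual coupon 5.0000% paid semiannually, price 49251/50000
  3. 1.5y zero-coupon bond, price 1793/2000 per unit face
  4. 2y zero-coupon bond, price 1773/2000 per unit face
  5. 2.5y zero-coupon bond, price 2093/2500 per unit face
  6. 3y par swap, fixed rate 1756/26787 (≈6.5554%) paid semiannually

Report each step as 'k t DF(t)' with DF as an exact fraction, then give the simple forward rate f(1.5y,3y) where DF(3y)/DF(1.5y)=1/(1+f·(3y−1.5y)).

step 1 [0.5y] bond c/2=7/160: DF=(407313/400000 − 7/160·(0))/(1+7/160) = 2439/2500 ≈ 0.975600
step 2 [1y] bond c/2=1/40: DF=(49251/50000 − 1/40·(0.975600))/(1+1/40) = 2343/2500 ≈ 0.937200
step 3 [1.5y] zero: DF = P = 1793/2000 ≈ 0.896500
step 4 [2y] zero: DF = P = 1773/2000 ≈ 0.886500
step 5 [2.5y] zero: DF = P = 2093/2500 ≈ 0.837200
step 6 [3y] swap r/2=878/26787: DF=(1 − 878/26787·(0.975600+0.937200+0.896500+0.886500+0.837200))/(1+878/26787) = 2061/2500 ≈ 0.824400

1 1/2 2439/2500
2 1 2343/2500
3 3/2 1793/2000
4 2 1773/2000
5 5/2 2093/2500
6 3 2061/2500
f(1.5y,3y) = ((1793/2000)/(2061/2500) − 1)/(3/2) = 721/12366 ≈ 5.8305%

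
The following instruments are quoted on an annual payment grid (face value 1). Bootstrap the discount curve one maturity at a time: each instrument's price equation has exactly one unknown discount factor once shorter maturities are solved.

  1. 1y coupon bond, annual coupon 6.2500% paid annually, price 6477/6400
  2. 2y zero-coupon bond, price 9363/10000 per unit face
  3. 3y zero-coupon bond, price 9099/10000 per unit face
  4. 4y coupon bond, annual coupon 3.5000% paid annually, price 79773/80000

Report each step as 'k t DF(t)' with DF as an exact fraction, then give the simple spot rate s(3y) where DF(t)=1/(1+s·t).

step 1 [1y] bond c/1=1/16: DF=(6477/6400 − 1/16·(0))/(1+1/16) = 381/400 ≈ 0.952500
step 2 [2y] zero: DF = P = 9363/10000 ≈ 0.936300
step 3 [3y] zero: DF = P = 9099/10000 ≈ 0.909900
step 4 [4y] bond c/1=7/200: DF=(79773/80000 − 7/200·(0.952500+0.936300+0.909900))/(1+7/200) = 543/625 ≈ 0.868800

1 1 381/400
2 2 9363/10000
3 3 9099/10000
4 4 543/625
s(3y) = (1/(9099/10000) − 1)/(3) = 901/27297 ≈ 3.3007%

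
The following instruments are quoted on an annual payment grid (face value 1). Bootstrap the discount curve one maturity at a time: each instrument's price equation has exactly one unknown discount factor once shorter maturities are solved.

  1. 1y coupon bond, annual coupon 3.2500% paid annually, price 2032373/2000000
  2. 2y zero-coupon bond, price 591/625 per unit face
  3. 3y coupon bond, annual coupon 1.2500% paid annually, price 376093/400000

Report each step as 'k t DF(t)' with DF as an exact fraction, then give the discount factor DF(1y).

step 1 [1y] bond c/1=13/400: DF=(2032373/2000000 − 13/400·(0))/(1+13/400) = 4921/5000 ≈ 0.984200
step 2 [2y] zero: DF = P = 591/625 ≈ 0.945600
step 3 [3y] bond c/1=1/80: DF=(376093/400000 − 1/80·(0.984200+0.945600))/(1+1/80) = 1131/1250 ≈ 0.904800

1 1 4921/5000
2 2 591/625
3 3 1131/1250
DF(1y) = 4921/5000 ≈ 0.984200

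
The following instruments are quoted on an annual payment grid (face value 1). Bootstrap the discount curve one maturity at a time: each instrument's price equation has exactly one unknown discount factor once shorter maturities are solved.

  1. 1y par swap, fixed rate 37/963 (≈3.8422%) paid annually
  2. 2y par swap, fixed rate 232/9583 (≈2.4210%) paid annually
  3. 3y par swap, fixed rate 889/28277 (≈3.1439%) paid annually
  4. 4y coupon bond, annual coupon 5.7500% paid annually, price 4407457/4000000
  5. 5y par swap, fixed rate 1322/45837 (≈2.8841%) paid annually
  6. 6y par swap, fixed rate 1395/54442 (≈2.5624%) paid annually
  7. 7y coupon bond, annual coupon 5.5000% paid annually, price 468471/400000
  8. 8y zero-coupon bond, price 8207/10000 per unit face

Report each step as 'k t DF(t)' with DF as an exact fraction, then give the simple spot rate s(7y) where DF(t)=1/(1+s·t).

step 1 [1y] swap r/1=37/963: DF=(1 − 37/963·(0))/(1+37/963) = 963/1000 ≈ 0.963000
step 2 [2y] swap r/1=232/9583: DF=(1 − 232/9583·(0.963000))/(1+232/9583) = 596/625 ≈ 0.953600
step 3 [3y] swap r/1=889/28277: DF=(1 − 889/28277·(0.963000+0.953600))/(1+889/28277) = 9111/10000 ≈ 0.911100
step 4 [4y] bond c/1=23/400: DF=(4407457/4000000 − 23/400·(0.963000+0.953600+0.911100))/(1+23/400) = 4441/5000 ≈ 0.888200
step 5 [5y] swap r/1=1322/45837: DF=(1 − 1322/45837·(0.963000+0.953600+0.911100+0.888200))/(1+1322/45837) = 4339/5000 ≈ 0.867800
step 6 [6y] swap r/1=1395/54442: DF=(1 − 1395/54442·(0.963000+0.953600+0.911100+0.888200+0.867800))/(1+1395/54442) = 1721/2000 ≈ 0.860500
step 7 [7y] bond c/1=11/200: DF=(468471/400000 − 11/200·(0.963000+0.953600+0.911100+0.888200+0.867800+0.860500))/(1+11/200) = 8263/10000 ≈ 0.826300
step 8 [8y] zero: DF = P = 8207/10000 ≈ 0.820700

1 1 963/1000
2 2 596/625
3 3 9111/10000
4 4 4441/5000
5 5 4339/5000
6 6 1721/2000
7 7 8263/10000
8 8 8207/10000
s(7y) = (1/(8263/10000) − 1)/(7) = 1737/57841 ≈ 3.0031%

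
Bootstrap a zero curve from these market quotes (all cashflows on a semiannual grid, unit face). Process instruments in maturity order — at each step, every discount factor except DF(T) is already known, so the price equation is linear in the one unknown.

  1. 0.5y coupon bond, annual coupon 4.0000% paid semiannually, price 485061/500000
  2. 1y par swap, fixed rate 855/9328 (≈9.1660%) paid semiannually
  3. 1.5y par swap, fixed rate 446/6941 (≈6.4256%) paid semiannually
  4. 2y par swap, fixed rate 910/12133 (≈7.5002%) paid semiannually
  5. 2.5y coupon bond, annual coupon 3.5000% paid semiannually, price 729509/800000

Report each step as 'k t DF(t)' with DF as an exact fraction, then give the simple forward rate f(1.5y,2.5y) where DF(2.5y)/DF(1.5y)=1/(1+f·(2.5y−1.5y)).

step 1 [0.5y] bond c/2=1/50: DF=(485061/500000 − 1/50·(0))/(1+1/50) = 9511/10000 ≈ 0.951100
step 2 [1y] swap r/2=855/18656: DF=(1 − 855/18656·(0.951100))/(1+855/18656) = 1829/2000 ≈ 0.914500
step 3 [1.5y] swap r/2=223/6941: DF=(1 − 223/6941·(0.951100+0.914500))/(1+223/6941) = 2277/2500 ≈ 0.910800
step 4 [2y] swap r/2=455/12133: DF=(1 − 455/12133·(0.951100+0.914500+0.910800))/(1+455/12133) = 1727/2000 ≈ 0.863500
step 5 [2.5y] bond c/2=7/400: DF=(729509/800000 − 7/400·(0.951100+0.914500+0.910800+0.863500))/(1+7/400) = 521/625 ≈ 0.833600

1 1/2 9511/10000
2 1 1829/2000
3 3/2 2277/2500
4 2 1727/2000
5 5/2 521/625
f(1.5y,2.5y) = ((2277/2500)/(521/625) − 1)/(1) = 193/2084 ≈ 9.2610%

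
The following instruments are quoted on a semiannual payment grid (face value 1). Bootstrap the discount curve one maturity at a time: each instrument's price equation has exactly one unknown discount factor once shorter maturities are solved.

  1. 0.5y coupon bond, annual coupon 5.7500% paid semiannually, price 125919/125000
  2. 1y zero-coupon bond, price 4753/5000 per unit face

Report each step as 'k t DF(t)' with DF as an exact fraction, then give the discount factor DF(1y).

1 1/2 612/625
2 1 4753/5000
DF(1y) = 4753/5000 ≈ 0.950600

step 1 [0.5y] bond c/2=23/800: DF=(125919/125000 − 23/800·(0))/(1+23/800) = 612/625 ≈ 0.979200
step 2 [1y] zero: DF = P = 4753/5000 ≈ 0.950600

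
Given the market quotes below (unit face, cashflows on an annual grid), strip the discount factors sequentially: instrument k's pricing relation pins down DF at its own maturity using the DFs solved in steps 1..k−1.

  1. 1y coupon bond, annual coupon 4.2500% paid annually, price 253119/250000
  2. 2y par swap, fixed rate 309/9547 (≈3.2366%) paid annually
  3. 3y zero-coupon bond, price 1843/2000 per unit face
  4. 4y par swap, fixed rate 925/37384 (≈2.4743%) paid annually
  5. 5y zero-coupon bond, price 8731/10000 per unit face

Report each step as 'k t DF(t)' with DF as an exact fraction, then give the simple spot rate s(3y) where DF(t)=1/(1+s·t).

step 1 [1y] bond c/1=17/400: DF=(253119/250000 − 17/400·(0))/(1+17/400) = 607/625 ≈ 0.971200
step 2 [2y] swap r/1=309/9547: DF=(1 − 309/9547·(0.971200))/(1+309/9547) = 4691/5000 ≈ 0.938200
step 3 [3y] zero: DF = P = 1843/2000 ≈ 0.921500
step 4 [4y] swap r/1=925/37384: DF=(1 − 925/37384·(0.971200+0.938200+0.921500))/(1+925/37384) = 363/400 ≈ 0.907500
step 5 [5y] zero: DF = P = 8731/10000 ≈ 0.873100

1 1 607/625
2 2 4691/5000
3 3 1843/2000
4 4 363/400
5 5 8731/10000
s(3y) = (1/(1843/2000) − 1)/(3) = 157/5529 ≈ 2.8396%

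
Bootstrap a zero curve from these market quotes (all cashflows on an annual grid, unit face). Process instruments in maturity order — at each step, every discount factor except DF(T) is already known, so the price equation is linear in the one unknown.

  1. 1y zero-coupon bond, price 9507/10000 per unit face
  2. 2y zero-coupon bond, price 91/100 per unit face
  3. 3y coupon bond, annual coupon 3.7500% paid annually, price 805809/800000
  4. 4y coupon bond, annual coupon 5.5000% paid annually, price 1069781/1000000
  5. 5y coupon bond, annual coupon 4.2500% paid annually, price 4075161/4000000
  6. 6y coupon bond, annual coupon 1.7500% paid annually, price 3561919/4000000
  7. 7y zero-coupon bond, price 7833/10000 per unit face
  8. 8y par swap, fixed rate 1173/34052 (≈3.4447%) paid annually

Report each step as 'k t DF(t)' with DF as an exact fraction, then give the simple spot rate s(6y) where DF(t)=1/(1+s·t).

step 1 [1y] zero: DF = P = 9507/10000 ≈ 0.950700
step 2 [2y] zero: DF = P = 91/100 ≈ 0.910000
step 3 [3y] bond c/1=3/80: DF=(805809/800000 − 3/80·(0.950700+0.910000))/(1+3/80) = 2259/2500 ≈ 0.903600
step 4 [4y] bond c/1=11/200: DF=(1069781/1000000 − 11/200·(0.950700+0.910000+0.903600))/(1+11/200) = 8699/10000 ≈ 0.869900
step 5 [5y] bond c/1=17/400: DF=(4075161/4000000 − 17/400·(0.950700+0.910000+0.903600+0.869900))/(1+17/400) = 8291/10000 ≈ 0.829100
step 6 [6y] bond c/1=7/400: DF=(3561919/4000000 − 7/400·(0.950700+0.910000+0.903600+0.869900+0.829100))/(1+7/400) = 499/625 ≈ 0.798400
step 7 [7y] zero: DF = P = 7833/10000 ≈ 0.783300
step 8 [8y] swap r/1=1173/34052: DF=(1 − 1173/34052·(0.950700+0.910000+0.903600+0.869900+0.829100+0.798400+0.783300))/(1+1173/34052) = 3827/5000 ≈ 0.765400

1 1 9507/10000
2 2 91/100
3 3 2259/2500
4 4 8699/10000
5 5 8291/10000
6 6 499/625
7 7 7833/10000
8 8 3827/5000
s(6y) = (1/(499/625) − 1)/(6) = 21/499 ≈ 4.2084%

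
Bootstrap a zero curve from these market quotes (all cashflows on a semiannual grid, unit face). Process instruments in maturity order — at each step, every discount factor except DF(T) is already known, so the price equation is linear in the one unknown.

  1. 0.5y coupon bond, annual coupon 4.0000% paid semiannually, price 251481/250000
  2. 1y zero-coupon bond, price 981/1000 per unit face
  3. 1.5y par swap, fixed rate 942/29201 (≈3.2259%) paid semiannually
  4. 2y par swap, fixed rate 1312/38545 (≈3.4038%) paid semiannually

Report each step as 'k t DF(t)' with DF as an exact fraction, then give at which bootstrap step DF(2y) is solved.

1 1/2 4931/5000
2 1 981/1000
3 3/2 9529/10000
4 2 584/625
DF(2y) is solved at step 4

step 1 [0.5y] bond c/2=1/50: DF=(251481/250000 − 1/50·(0))/(1+1/50) = 4931/5000 ≈ 0.986200
step 2 [1y] zero: DF = P = 981/1000 ≈ 0.981000
step 3 [1.5y] swap r/2=471/29201: DF=(1 − 471/29201·(0.986200+0.981000))/(1+471/29201) = 9529/10000 ≈ 0.952900
step 4 [2y] swap r/2=656/38545: DF=(1 − 656/38545·(0.986200+0.981000+0.952900))/(1+656/38545) = 584/625 ≈ 0.934400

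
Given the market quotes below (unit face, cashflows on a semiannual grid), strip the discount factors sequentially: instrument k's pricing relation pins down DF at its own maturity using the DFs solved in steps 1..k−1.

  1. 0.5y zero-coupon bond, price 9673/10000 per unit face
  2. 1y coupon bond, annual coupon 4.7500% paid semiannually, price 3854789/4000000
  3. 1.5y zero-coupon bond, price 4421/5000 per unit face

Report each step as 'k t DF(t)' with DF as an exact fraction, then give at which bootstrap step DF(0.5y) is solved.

1 1/2 9673/10000
2 1 9189/10000
3 3/2 4421/5000
DF(0.5y) is solved at step 1

step 1 [0.5y] zero: DF = P = 9673/10000 ≈ 0.967300
step 2 [1y] bond c/2=19/800: DF=(3854789/4000000 − 19/800·(0.967300))/(1+19/800) = 9189/10000 ≈ 0.918900
step 3 [1.5y] zero: DF = P = 4421/5000 ≈ 0.884200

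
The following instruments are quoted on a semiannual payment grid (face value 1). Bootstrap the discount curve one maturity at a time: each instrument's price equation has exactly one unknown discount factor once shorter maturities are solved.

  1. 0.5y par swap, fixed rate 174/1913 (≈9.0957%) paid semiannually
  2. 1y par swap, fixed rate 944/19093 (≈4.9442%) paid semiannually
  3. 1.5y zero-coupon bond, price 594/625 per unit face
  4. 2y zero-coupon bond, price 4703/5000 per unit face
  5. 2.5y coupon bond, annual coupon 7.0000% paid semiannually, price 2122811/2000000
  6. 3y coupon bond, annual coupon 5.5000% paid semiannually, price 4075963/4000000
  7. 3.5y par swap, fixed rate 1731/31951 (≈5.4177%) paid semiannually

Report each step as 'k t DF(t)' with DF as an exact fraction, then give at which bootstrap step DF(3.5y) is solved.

step 1 [0.5y] swap r/2=87/1913: DF=(1 − 87/1913·(0))/(1+87/1913) = 1913/2000 ≈ 0.956500
step 2 [1y] swap r/2=472/19093: DF=(1 − 472/19093·(0.956500))/(1+472/19093) = 1191/1250 ≈ 0.952800
step 3 [1.5y] zero: DF = P = 594/625 ≈ 0.950400
step 4 [2y] zero: DF = P = 4703/5000 ≈ 0.940600
step 5 [2.5y] bond c/2=7/200: DF=(2122811/2000000 − 7/200·(0.956500+0.952800+0.950400+0.940600))/(1+7/200) = 897/1000 ≈ 0.897000
step 6 [3y] bond c/2=11/400: DF=(4075963/4000000 − 11/400·(0.956500+0.952800+0.950400+0.940600+0.897000))/(1+11/400) = 433/500 ≈ 0.866000
step 7 [3.5y] swap r/2=1731/63902: DF=(1 − 1731/63902·(0.956500+0.952800+0.950400+0.940600+0.897000+0.866000))/(1+1731/63902) = 8269/10000 ≈ 0.826900

1 1/2 1913/2000
2 1 1191/1250
3 3/2 594/625
4 2 4703/5000
5 5/2 897/1000
6 3 433/500
7 7/2 8269/10000
DF(3.5y) is solved at step 7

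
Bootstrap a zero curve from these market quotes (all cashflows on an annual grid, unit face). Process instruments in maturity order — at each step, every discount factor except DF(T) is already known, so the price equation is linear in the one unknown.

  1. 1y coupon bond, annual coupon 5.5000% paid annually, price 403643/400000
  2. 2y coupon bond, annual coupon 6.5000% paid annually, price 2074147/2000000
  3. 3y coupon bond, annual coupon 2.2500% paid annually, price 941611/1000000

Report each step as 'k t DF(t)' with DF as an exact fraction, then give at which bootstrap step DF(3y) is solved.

step 1 [1y] bond c/1=11/200: DF=(403643/400000 − 11/200·(0))/(1+11/200) = 1913/2000 ≈ 0.956500
step 2 [2y] bond c/1=13/200: DF=(2074147/2000000 − 13/200·(0.956500))/(1+13/200) = 4577/5000 ≈ 0.915400
step 3 [3y] bond c/1=9/400: DF=(941611/1000000 − 9/400·(0.956500+0.915400))/(1+9/400) = 8797/10000 ≈ 0.879700

1 1 1913/2000
2 2 4577/5000
3 3 8797/10000
DF(3y) is solved at step 3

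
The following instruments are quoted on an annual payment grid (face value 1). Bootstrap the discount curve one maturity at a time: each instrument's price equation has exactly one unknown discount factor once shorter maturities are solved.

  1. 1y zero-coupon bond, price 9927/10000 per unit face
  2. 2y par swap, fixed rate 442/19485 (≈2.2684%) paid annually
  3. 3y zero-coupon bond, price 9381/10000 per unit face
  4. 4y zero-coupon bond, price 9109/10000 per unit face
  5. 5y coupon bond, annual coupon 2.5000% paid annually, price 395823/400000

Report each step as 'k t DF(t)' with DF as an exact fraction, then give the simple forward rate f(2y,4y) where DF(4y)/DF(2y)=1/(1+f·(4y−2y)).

step 1 [1y] zero: DF = P = 9927/10000 ≈ 0.992700
step 2 [2y] swap r/1=442/19485: DF=(1 − 442/19485·(0.992700))/(1+442/19485) = 4779/5000 ≈ 0.955800
step 3 [3y] zero: DF = P = 9381/10000 ≈ 0.938100
step 4 [4y] zero: DF = P = 9109/10000 ≈ 0.910900
step 5 [5y] bond c/1=1/40: DF=(395823/400000 − 1/40·(0.992700+0.955800+0.938100+0.910900))/(1+1/40) = 1091/1250 ≈ 0.872800

1 1 9927/10000
2 2 4779/5000
3 3 9381/10000
4 4 9109/10000
5 5 1091/1250
f(2y,4y) = ((4779/5000)/(9109/10000) − 1)/(2) = 449/18218 ≈ 2.4646%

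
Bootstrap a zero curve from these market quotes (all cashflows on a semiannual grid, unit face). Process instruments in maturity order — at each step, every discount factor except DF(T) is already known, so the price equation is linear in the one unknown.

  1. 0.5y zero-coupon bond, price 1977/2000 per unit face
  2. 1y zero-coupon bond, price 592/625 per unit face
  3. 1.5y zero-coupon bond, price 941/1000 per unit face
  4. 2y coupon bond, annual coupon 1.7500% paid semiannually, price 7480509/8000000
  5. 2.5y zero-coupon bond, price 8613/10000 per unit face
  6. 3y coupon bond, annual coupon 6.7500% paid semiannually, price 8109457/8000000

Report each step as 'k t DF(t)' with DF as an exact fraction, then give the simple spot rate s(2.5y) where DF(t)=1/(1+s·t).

1 1/2 1977/2000
2 1 592/625
3 3/2 941/1000
4 2 451/500
5 5/2 8613/10000
6 3 8291/10000
s(2.5y) = (1/(8613/10000) − 1)/(5/2) = 2774/43065 ≈ 6.4414%

step 1 [0.5y] zero: DF = P = 1977/2000 ≈ 0.988500
step 2 [1y] zero: DF = P = 592/625 ≈ 0.947200
step 3 [1.5y] zero: DF = P = 941/1000 ≈ 0.941000
step 4 [2y] bond c/2=7/800: DF=(7480509/8000000 − 7/800·(0.988500+0.947200+0.941000))/(1+7/800) = 451/500 ≈ 0.902000
step 5 [2.5y] zero: DF = P = 8613/10000 ≈ 0.861300
step 6 [3y] bond c/2=27/800: DF=(8109457/8000000 − 27/800·(0.988500+0.947200+0.941000+0.902000+0.861300))/(1+27/800) = 8291/10000 ≈ 0.829100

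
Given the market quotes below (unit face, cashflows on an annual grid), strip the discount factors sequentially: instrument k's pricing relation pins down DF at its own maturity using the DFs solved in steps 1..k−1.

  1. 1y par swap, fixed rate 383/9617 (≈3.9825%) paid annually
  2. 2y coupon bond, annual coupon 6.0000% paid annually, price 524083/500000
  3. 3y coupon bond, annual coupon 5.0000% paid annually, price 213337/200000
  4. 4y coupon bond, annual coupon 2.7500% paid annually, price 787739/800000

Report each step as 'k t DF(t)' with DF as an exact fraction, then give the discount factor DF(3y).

1 1 9617/10000
2 2 584/625
3 3 1157/1250
4 4 2207/2500
DF(3y) = 1157/1250 ≈ 0.925600

step 1 [1y] swap r/1=383/9617: DF=(1 − 383/9617·(0))/(1+383/9617) = 9617/10000 ≈ 0.961700
step 2 [2y] bond c/1=3/50: DF=(524083/500000 − 3/50·(0.961700))/(1+3/50) = 584/625 ≈ 0.934400
step 3 [3y] bond c/1=1/20: DF=(213337/200000 − 1/20·(0.961700+0.934400))/(1+1/20) = 1157/1250 ≈ 0.925600
step 4 [4y] bond c/1=11/400: DF=(787739/800000 − 11/400·(0.961700+0.934400+0.925600))/(1+11/400) = 2207/2500 ≈ 0.882800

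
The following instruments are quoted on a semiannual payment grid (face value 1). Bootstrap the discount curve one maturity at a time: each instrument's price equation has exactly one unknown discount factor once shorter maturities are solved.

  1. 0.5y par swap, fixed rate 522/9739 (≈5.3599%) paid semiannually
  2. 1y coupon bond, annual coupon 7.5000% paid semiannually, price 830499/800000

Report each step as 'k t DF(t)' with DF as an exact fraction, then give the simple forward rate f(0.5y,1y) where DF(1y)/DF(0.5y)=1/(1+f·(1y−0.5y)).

step 1 [0.5y] swap r/2=261/9739: DF=(1 − 261/9739·(0))/(1+261/9739) = 9739/10000 ≈ 0.973900
step 2 [1y] bond c/2=3/80: DF=(830499/800000 − 3/80·(0.973900))/(1+3/80) = 4827/5000 ≈ 0.965400

1 1/2 9739/10000
2 1 4827/5000
f(0.5y,1y) = ((9739/10000)/(4827/5000) − 1)/(1/2) = 85/4827 ≈ 1.7609%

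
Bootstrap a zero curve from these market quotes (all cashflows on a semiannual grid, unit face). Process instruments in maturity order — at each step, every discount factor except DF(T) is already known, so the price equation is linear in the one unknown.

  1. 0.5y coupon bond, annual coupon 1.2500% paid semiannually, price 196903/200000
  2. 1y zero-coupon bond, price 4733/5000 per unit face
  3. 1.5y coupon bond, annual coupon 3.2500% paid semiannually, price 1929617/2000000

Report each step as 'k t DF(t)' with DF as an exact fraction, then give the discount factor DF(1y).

1 1/2 1223/1250
2 1 4733/5000
3 3/2 4593/5000
DF(1y) = 4733/5000 ≈ 0.946600

step 1 [0.5y] bond c/2=1/160: DF=(196903/200000 − 1/160·(0))/(1+1/160) = 1223/1250 ≈ 0.978400
step 2 [1y] zero: DF = P = 4733/5000 ≈ 0.946600
step 3 [1.5y] bond c/2=13/800: DF=(1929617/2000000 − 13/800·(0.978400+0.946600))/(1+13/800) = 4593/5000 ≈ 0.918600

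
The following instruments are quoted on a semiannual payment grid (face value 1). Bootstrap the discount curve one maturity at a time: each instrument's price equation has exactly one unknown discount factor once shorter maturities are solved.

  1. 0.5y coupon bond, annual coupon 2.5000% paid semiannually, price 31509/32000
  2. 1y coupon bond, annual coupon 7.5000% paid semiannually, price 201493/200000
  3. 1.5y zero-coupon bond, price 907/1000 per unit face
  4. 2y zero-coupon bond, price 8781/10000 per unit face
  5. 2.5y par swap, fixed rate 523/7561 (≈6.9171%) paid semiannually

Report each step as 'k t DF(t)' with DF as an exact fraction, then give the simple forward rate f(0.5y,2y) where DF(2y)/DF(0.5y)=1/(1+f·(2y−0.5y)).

1 1/2 389/400
2 1 9359/10000
3 3/2 907/1000
4 2 8781/10000
5 5/2 8431/10000
f(0.5y,2y) = ((389/400)/(8781/10000) − 1)/(3/2) = 1888/26343 ≈ 7.1670%

step 1 [0.5y] bond c/2=1/80: DF=(31509/32000 − 1/80·(0))/(1+1/80) = 389/400 ≈ 0.972500
step 2 [1y] bond c/2=3/80: DF=(201493/200000 − 3/80·(0.972500))/(1+3/80) = 9359/10000 ≈ 0.935900
step 3 [1.5y] zero: DF = P = 907/1000 ≈ 0.907000
step 4 [2y] zero: DF = P = 8781/10000 ≈ 0.878100
step 5 [2.5y] swap r/2=523/15122: DF=(1 − 523/15122·(0.972500+0.935900+0.907000+0.878100))/(1+523/15122) = 8431/10000 ≈ 0.843100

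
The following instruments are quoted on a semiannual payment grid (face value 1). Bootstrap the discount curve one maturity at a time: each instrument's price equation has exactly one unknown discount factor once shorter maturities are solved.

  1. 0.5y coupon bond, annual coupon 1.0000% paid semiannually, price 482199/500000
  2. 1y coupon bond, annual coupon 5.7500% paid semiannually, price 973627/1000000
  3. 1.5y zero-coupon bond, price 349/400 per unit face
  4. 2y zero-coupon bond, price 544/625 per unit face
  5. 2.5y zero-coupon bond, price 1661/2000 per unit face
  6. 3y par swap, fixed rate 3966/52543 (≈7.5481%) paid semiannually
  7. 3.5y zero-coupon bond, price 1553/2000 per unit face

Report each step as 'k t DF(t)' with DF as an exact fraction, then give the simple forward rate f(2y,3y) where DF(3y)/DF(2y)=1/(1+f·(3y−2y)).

step 1 [0.5y] bond c/2=1/200: DF=(482199/500000 − 1/200·(0))/(1+1/200) = 2399/2500 ≈ 0.959600
step 2 [1y] bond c/2=23/800: DF=(973627/1000000 − 23/800·(0.959600))/(1+23/800) = 2299/2500 ≈ 0.919600
step 3 [1.5y] zero: DF = P = 349/400 ≈ 0.872500
step 4 [2y] zero: DF = P = 544/625 ≈ 0.870400
step 5 [2.5y] zero: DF = P = 1661/2000 ≈ 0.830500
step 6 [3y] swap r/2=1983/52543: DF=(1 − 1983/52543·(0.959600+0.919600+0.872500+0.870400+0.830500))/(1+1983/52543) = 8017/10000 ≈ 0.801700
step 7 [3.5y] zero: DF = P = 1553/2000 ≈ 0.776500

1 1/2 2399/2500
2 1 2299/2500
3 3/2 349/400
4 2 544/625
5 5/2 1661/2000
6 3 8017/10000
7 7/2 1553/2000
f(2y,3y) = ((544/625)/(8017/10000) − 1)/(1) = 687/8017 ≈ 8.5693%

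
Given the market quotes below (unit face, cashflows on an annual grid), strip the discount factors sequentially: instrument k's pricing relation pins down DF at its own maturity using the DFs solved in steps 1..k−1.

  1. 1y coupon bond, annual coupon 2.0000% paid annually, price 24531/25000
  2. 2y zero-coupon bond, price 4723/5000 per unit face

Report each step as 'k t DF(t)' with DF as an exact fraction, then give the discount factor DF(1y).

1 1 481/500
2 2 4723/5000
DF(1y) = 481/500 ≈ 0.962000

step 1 [1y] bond c/1=1/50: DF=(24531/25000 − 1/50·(0))/(1+1/50) = 481/500 ≈ 0.962000
step 2 [2y] zero: DF = P = 4723/5000 ≈ 0.944600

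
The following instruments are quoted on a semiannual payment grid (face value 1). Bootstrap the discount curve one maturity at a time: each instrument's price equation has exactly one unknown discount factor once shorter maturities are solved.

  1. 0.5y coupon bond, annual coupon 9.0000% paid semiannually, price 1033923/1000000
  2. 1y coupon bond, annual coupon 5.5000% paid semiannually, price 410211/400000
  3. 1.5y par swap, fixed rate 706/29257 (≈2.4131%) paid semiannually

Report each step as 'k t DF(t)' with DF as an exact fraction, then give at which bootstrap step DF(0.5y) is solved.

step 1 [0.5y] bond c/2=9/200: DF=(1033923/1000000 − 9/200·(0))/(1+9/200) = 4947/5000 ≈ 0.989400
step 2 [1y] bond c/2=11/400: DF=(410211/400000 − 11/400·(0.989400))/(1+11/400) = 2429/2500 ≈ 0.971600
step 3 [1.5y] swap r/2=353/29257: DF=(1 − 353/29257·(0.989400+0.971600))/(1+353/29257) = 9647/10000 ≈ 0.964700

1 1/2 4947/5000
2 1 2429/2500
3 3/2 9647/10000
DF(0.5y) is solved at step 1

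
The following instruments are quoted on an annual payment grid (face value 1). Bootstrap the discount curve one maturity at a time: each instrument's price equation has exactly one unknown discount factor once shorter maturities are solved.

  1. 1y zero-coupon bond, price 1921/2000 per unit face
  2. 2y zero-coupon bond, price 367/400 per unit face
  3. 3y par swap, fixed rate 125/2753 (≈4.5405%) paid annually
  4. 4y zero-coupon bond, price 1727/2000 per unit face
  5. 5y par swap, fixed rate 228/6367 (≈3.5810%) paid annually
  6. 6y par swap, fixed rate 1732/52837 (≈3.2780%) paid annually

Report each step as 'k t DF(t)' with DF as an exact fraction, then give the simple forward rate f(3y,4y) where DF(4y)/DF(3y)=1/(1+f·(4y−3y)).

1 1 1921/2000
2 2 367/400
3 3 7/8
4 4 1727/2000
5 5 2101/2500
6 6 2067/2500
f(3y,4y) = ((7/8)/(1727/2000) − 1)/(1) = 23/1727 ≈ 1.3318%

step 1 [1y] zero: DF = P = 1921/2000 ≈ 0.960500
step 2 [2y] zero: DF = P = 367/400 ≈ 0.917500
step 3 [3y] swap r/1=125/2753: DF=(1 − 125/2753·(0.960500+0.917500))/(1+125/2753) = 7/8 ≈ 0.875000
step 4 [4y] zero: DF = P = 1727/2000 ≈ 0.863500
step 5 [5y] swap r/1=228/6367: DF=(1 − 228/6367·(0.960500+0.917500+0.875000+0.863500))/(1+228/6367) = 2101/2500 ≈ 0.840400
step 6 [6y] swap r/1=1732/52837: DF=(1 − 1732/52837·(0.960500+0.917500+0.875000+0.863500+0.840400))/(1+1732/52837) = 2067/2500 ≈ 0.826800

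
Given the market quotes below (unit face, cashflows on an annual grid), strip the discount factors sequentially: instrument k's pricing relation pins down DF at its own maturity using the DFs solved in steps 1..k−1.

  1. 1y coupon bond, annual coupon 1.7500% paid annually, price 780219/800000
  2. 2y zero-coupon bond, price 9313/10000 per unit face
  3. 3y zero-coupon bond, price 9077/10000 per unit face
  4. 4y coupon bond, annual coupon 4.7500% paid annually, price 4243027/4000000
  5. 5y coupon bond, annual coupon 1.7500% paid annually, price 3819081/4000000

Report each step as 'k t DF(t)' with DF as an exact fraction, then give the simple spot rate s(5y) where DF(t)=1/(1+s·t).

step 1 [1y] bond c/1=7/400: DF=(780219/800000 − 7/400·(0))/(1+7/400) = 1917/2000 ≈ 0.958500
step 2 [2y] zero: DF = P = 9313/10000 ≈ 0.931300
step 3 [3y] zero: DF = P = 9077/10000 ≈ 0.907700
step 4 [4y] bond c/1=19/400: DF=(4243027/4000000 − 19/400·(0.958500+0.931300+0.907700))/(1+19/400) = 4429/5000 ≈ 0.885800
step 5 [5y] bond c/1=7/400: DF=(3819081/4000000 − 7/400·(0.958500+0.931300+0.907700+0.885800))/(1+7/400) = 7/8 ≈ 0.875000

1 1 1917/2000
2 2 9313/10000
3 3 9077/10000
4 4 4429/5000
5 5 7/8
s(5y) = (1/(7/8) − 1)/(5) = 1/35 ≈ 2.8571%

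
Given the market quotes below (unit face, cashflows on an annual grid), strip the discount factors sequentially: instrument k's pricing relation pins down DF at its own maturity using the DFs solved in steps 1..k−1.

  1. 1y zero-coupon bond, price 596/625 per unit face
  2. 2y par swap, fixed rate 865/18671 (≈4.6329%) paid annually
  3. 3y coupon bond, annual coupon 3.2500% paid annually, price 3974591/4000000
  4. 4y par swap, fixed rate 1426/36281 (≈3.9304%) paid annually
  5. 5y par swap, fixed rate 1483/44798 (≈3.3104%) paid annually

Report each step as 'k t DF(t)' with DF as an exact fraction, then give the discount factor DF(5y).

1 1 596/625
2 2 1827/2000
3 3 2259/2500
4 4 4287/5000
5 5 8517/10000
DF(5y) = 8517/10000 ≈ 0.851700

step 1 [1y] zero: DF = P = 596/625 ≈ 0.953600
step 2 [2y] swap r/1=865/18671: DF=(1 − 865/18671·(0.953600))/(1+865/18671) = 1827/2000 ≈ 0.913500
step 3 [3y] bond c/1=13/400: DF=(3974591/4000000 − 13/400·(0.953600+0.913500))/(1+13/400) = 2259/2500 ≈ 0.903600
step 4 [4y] swap r/1=1426/36281: DF=(1 − 1426/36281·(0.953600+0.913500+0.903600))/(1+1426/36281) = 4287/5000 ≈ 0.857400
step 5 [5y] swap r/1=1483/44798: DF=(1 − 1483/44798·(0.953600+0.913500+0.903600+0.857400))/(1+1483/44798) = 8517/10000 ≈ 0.851700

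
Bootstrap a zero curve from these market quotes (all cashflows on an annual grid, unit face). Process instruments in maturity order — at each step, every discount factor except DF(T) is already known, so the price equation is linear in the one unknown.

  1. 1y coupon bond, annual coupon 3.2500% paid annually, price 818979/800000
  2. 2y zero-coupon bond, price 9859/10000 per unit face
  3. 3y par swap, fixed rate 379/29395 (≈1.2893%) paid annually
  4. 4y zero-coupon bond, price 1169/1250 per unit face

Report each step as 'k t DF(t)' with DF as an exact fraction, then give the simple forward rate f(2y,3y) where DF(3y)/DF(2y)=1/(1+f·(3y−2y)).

step 1 [1y] bond c/1=13/400: DF=(818979/800000 − 13/400·(0))/(1+13/400) = 1983/2000 ≈ 0.991500
step 2 [2y] zero: DF = P = 9859/10000 ≈ 0.985900
step 3 [3y] swap r/1=379/29395: DF=(1 − 379/29395·(0.991500+0.985900))/(1+379/29395) = 9621/10000 ≈ 0.962100
step 4 [4y] zero: DF = P = 1169/1250 ≈ 0.935200

1 1 1983/2000
2 2 9859/10000
3 3 9621/10000
4 4 1169/1250
f(2y,3y) = ((9859/10000)/(9621/10000) − 1)/(1) = 238/9621 ≈ 2.4738%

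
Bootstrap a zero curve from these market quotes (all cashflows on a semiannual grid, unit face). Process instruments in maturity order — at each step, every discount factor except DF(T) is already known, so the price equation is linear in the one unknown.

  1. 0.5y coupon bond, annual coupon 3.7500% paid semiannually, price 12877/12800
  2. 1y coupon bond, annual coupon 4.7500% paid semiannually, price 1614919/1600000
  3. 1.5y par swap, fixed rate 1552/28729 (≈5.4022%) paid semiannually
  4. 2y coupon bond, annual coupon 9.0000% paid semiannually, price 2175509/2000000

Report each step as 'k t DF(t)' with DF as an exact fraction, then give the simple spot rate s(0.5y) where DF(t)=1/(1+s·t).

1 1/2 79/80
2 1 963/1000
3 3/2 1153/1250
4 2 2293/2500
s(0.5y) = (1/(79/80) − 1)/(1/2) = 2/79 ≈ 2.5316%

step 1 [0.5y] bond c/2=3/160: DF=(12877/12800 − 3/160·(0))/(1+3/160) = 79/80 ≈ 0.987500
step 2 [1y] bond c/2=19/800: DF=(1614919/1600000 − 19/800·(0.987500))/(1+19/800) = 963/1000 ≈ 0.963000
step 3 [1.5y] swap r/2=776/28729: DF=(1 − 776/28729·(0.987500+0.963000))/(1+776/28729) = 1153/1250 ≈ 0.922400
step 4 [2y] bond c/2=9/200: DF=(2175509/2000000 − 9/200·(0.987500+0.963000+0.922400))/(1+9/200) = 2293/2500 ≈ 0.917200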